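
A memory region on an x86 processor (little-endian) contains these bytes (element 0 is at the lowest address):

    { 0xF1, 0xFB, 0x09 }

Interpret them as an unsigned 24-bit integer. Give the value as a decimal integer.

654321

Little-endian stores the least-significant byte at the lowest address.
Reassemble most-significant byte first: 09 FB F1 → 0x09FBF1.
0x09FBF1 = 654321.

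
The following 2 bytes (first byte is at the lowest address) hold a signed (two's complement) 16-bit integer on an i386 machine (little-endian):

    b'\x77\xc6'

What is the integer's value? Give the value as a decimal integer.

Little-endian: lowest address holds the least-significant byte.
Reassemble most-significant byte first: C6 77 → 0xC677.
Top bit is set, so as a signed 16-bit value this is 0xC677 − 2^16 = -14729.

-14729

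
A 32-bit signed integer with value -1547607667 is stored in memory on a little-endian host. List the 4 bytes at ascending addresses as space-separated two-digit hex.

8D 61 C1 A3

Two's complement of -1547607667 in 32 bits: 1547607667 = 0x5C3E9E73; invert → 0xA3C1618C; add 1 → 0xA3C1618D.
Split into bytes (most-significant first): A3 C1 61 8D.
Little-endian stores the least-significant byte at the lowest address.
So at ascending addresses the bytes are 8D 61 C1 A3.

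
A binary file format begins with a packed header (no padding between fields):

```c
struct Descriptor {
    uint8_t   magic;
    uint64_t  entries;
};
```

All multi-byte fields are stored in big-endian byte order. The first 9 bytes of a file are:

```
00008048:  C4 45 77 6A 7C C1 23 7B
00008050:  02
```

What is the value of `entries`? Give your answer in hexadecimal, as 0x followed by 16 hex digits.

0x45776A7CC1237B02

`entries` follows `magic` (1 byte), so it starts at byte offset 1 and occupies 8 bytes.
Bytes at offsets 1..8: 45 77 6A 7C C1 23 7B 02.
Big-endian stores the most-significant byte at the lowest address.
The bytes are already most-significant first: 0x45776A7CC1237B02.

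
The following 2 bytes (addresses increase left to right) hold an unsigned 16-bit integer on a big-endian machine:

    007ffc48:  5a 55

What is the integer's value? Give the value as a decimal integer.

23125

Big-endian stores the most-significant byte at the lowest address.
The bytes are already most-significant first: 0x5A55.
0x5A55 = 23125.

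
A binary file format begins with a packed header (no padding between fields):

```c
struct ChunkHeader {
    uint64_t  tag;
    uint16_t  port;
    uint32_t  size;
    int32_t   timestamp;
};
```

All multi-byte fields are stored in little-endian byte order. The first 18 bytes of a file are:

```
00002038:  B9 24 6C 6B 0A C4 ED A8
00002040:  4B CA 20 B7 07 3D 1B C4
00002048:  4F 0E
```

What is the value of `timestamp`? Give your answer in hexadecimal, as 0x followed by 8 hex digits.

`timestamp` follows `tag` (8 B), `port` (2 B), `size` (4 B), so it starts at offset 8 + 2 + 4 = 14 and occupies 4 bytes.
Bytes at offsets 14..17: 1B C4 4F 0E.
Little-endian: lowest address holds the least-significant byte.
Reassemble most-significant byte first: 0E 4F C4 1B → 0x0E4FC41B.

0x0E4FC41B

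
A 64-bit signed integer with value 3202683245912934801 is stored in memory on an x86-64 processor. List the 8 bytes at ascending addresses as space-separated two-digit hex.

91 49 BC 90 71 37 72 2C

3202683245912934801 in hexadecimal, padded to 64 bits, is 0x2C72377190BC4991.
Split into bytes (most-significant first): 2C 72 37 71 90 BC 49 91.
Little-endian: lowest address holds the least-significant byte.
So at ascending addresses the bytes are 91 49 BC 90 71 37 72 2C.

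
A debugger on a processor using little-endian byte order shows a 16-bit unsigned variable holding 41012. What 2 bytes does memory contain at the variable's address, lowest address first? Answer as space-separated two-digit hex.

41012 in hexadecimal, padded to 16 bits, is 0xA034.
Split into bytes (most-significant first): A0 34.
Little-endian: lowest address holds the least-significant byte.
So at ascending addresses the bytes are 34 A0.

34 A0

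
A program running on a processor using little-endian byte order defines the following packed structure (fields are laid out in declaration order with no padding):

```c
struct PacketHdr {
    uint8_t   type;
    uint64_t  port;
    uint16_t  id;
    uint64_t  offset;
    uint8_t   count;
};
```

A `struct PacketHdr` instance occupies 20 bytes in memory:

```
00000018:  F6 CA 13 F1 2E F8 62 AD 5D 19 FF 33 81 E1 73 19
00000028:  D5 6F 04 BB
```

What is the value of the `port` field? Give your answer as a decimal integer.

6750160234577204170

`port` follows `type` (1 byte), so it starts at byte offset 1 and occupies 8 bytes.
Bytes at offsets 1..8: CA 13 F1 2E F8 62 AD 5D.
Little-endian stores the least-significant byte at the lowest address.
Reassemble most-significant byte first: 5D AD 62 F8 2E F1 13 CA → 0x5DAD62F82EF113CA.
0x5DAD62F82EF113CA = 6750160234577204170.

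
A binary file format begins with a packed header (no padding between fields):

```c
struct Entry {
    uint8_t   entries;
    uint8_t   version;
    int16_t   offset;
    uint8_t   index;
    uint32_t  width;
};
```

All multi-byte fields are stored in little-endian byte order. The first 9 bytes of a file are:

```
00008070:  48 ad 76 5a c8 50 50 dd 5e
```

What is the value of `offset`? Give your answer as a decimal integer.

`offset` follows `entries` (1 B), `version` (1 B), so it starts at offset 1 + 1 = 2 and occupies 2 bytes.
Bytes at offsets 2..3: 76 5A.
Little-endian stores the least-significant byte at the lowest address.
Reassemble most-significant byte first: 5A 76 → 0x5A76.
0x5A76 = 23158.

23158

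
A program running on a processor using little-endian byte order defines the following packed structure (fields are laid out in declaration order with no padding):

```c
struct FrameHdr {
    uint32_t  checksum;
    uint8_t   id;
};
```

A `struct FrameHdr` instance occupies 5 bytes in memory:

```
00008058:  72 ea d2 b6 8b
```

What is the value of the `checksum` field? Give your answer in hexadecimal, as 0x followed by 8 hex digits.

0xB6D2EA72

`checksum` is the first field, at byte offset 0, occupying 4 bytes.
Bytes at offsets 0..3: 72 EA D2 B6.
In little-endian order the low byte comes first in memory.
Reassemble most-significant byte first: B6 D2 EA 72 → 0xB6D2EA72.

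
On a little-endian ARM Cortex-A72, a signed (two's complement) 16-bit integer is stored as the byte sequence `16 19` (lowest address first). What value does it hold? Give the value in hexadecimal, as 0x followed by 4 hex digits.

Little-endian stores the least-significant byte at the lowest address.
Reassemble most-significant byte first: 19 16 → 0x1916.

0x1916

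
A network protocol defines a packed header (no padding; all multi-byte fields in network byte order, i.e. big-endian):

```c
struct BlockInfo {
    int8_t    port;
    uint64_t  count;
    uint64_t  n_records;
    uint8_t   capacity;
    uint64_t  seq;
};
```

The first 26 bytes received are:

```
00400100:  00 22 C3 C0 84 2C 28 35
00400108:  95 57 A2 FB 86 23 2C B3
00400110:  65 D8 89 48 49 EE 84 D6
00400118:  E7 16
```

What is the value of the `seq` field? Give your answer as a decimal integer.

`seq` follows `port` (1 B), `count` (8 B), `n_records` (8 B), `capacity` (1 B), so it starts at offset 1 + 8 + 8 + 1 = 18 and occupies 8 bytes.
Bytes at offsets 18..25: 89 48 49 EE 84 D6 E7 16.
In big-endian order the high byte comes first in memory.
The bytes are already most-significant first: 0x894849EE84D6E716.
0x894849EE84D6E716 = 9892237870299014934.

9892237870299014934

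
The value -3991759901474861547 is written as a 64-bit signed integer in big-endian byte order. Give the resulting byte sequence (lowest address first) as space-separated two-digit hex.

Two's complement of -3991759901474861547 in 64 bits: 3991759901474861547 = 0x3765947B2C0EB1EB; invert → 0xC89A6B84D3F14E14; add 1 → 0xC89A6B84D3F14E15.
Split into bytes (most-significant first): C8 9A 6B 84 D3 F1 4E 15.
In big-endian order the high byte comes first in memory.
So the memory order matches the most-significant-first order: C8 9A 6B 84 D3 F1 4E 15.

C8 9A 6B 84 D3 F1 4E 15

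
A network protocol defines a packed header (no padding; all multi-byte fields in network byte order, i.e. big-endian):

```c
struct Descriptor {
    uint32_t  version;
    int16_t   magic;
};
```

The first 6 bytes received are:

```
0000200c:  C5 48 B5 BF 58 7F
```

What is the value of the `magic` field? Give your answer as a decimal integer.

22655

`magic` follows `version` (4 bytes), so it starts at byte offset 4 and occupies 2 bytes.
Bytes at offsets 4..5: 58 7F.
Big-endian: lowest address holds the most-significant byte.
The bytes are already most-significant first: 0x587F.
0x587F = 22655.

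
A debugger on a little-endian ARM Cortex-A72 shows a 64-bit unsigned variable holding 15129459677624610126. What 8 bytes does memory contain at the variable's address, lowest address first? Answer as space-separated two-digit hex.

4E 2D 69 E0 6A A3 F6 D1

15129459677624610126 in hexadecimal, padded to 64 bits, is 0xD1F6A36AE0692D4E.
Split into bytes (most-significant first): D1 F6 A3 6A E0 69 2D 4E.
Little-endian: lowest address holds the least-significant byte.
So at ascending addresses the bytes are 4E 2D 69 E0 6A A3 F6 D1.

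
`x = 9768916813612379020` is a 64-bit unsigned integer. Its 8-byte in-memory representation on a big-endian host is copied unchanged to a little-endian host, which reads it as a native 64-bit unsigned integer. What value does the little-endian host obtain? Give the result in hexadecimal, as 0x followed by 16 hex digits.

9768916813612379020 in 64-bit hexadecimal is 0x87922A1583B4EB8C.
Stored big-endian, the bytes at ascending addresses are 87 92 2A 15 83 B4 EB 8C.
Read back as little-endian, the first byte is least significant, giving 0x8CEBB483152A9287.

0x8CEBB483152A9287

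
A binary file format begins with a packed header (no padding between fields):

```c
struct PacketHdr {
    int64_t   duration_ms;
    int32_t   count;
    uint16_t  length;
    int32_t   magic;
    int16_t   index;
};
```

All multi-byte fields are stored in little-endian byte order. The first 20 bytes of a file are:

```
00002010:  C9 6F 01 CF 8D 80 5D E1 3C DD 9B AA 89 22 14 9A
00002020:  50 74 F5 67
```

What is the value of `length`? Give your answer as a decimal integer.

`length` follows `duration_ms` (8 B), `count` (4 B), so it starts at offset 8 + 4 = 12 and occupies 2 bytes.
Bytes at offsets 12..13: 89 22.
Little-endian: lowest address holds the least-significant byte.
Reassemble most-significant byte first: 22 89 → 0x2289.
0x2289 = 8841.

8841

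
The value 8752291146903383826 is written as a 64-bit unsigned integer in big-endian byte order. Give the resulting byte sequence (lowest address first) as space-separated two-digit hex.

79 76 62 6D 2D F8 EF 12

8752291146903383826 in hexadecimal, padded to 64 bits, is 0x7976626D2DF8EF12.
Split into bytes (most-significant first): 79 76 62 6D 2D F8 EF 12.
Big-endian stores the most-significant byte at the lowest address.
So the memory order matches the most-significant-first order: 79 76 62 6D 2D F8 EF 12.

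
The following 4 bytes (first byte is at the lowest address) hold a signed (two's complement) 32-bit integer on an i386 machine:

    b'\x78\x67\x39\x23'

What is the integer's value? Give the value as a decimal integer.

In little-endian order the low byte comes first in memory.
Reassemble most-significant byte first: 23 39 67 78 → 0x23396778.
0x23396778 = 590964600.

590964600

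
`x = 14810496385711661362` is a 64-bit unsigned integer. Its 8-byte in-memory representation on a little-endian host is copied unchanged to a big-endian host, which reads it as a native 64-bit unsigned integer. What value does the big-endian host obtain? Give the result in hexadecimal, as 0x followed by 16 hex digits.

0x32E18C51FE7389CD

14810496385711661362 in 64-bit hexadecimal is 0xCD8973FE518CE132.
Stored little-endian, the bytes at ascending addresses are 32 E1 8C 51 FE 73 89 CD.
Read back as big-endian, the last byte is least significant, giving 0x32E18C51FE7389CD.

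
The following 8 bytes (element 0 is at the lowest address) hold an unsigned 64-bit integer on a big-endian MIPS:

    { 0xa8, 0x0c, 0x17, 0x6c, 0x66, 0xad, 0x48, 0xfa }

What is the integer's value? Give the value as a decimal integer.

Big-endian: lowest address holds the most-significant byte.
The bytes are already most-significant first: 0xA80C176C66AD48FA.
0xA80C176C66AD48FA = 12109079252438960378.

12109079252438960378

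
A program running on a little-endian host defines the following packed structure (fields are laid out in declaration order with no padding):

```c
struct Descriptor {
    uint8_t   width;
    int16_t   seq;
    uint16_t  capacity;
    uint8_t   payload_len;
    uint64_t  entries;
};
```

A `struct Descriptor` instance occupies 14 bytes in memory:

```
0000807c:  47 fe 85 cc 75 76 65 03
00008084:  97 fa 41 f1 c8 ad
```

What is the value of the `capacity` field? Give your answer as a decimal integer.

30156

`capacity` follows `width` (1 B), `seq` (2 B), so it starts at offset 1 + 2 = 3 and occupies 2 bytes.
Bytes at offsets 3..4: CC 75.
Little-endian stores the least-significant byte at the lowest address.
Reassemble most-significant byte first: 75 CC → 0x75CC.
0x75CC = 30156.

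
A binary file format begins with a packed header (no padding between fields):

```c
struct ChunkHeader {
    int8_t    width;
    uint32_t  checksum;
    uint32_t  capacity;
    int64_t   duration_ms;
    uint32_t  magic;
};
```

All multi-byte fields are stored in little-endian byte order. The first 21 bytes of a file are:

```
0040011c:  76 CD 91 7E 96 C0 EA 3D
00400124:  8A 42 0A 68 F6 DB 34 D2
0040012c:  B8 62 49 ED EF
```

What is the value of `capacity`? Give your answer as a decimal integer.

2319313600

`capacity` follows `width` (1 B), `checksum` (4 B), so it starts at offset 1 + 4 = 5 and occupies 4 bytes.
Bytes at offsets 5..8: C0 EA 3D 8A.
In little-endian order the low byte comes first in memory.
Reassemble most-significant byte first: 8A 3D EA C0 → 0x8A3DEAC0.
0x8A3DEAC0 = 2319313600.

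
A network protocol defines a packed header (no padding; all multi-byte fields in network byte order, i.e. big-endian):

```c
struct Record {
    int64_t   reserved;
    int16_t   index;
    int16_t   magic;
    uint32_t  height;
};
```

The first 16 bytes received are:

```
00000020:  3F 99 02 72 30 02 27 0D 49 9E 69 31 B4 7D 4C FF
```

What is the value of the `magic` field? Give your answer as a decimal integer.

`magic` follows `reserved` (8 B), `index` (2 B), so it starts at offset 8 + 2 = 10 and occupies 2 bytes.
Bytes at offsets 10..11: 69 31.
In big-endian order the high byte comes first in memory.
The bytes are already most-significant first: 0x6931.
0x6931 = 26929.

26929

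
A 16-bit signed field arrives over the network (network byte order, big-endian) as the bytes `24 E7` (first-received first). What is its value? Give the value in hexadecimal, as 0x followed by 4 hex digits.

0x24E7

Big-endian stores the most-significant byte at the lowest address.
The bytes are already most-significant first: 0x24E7.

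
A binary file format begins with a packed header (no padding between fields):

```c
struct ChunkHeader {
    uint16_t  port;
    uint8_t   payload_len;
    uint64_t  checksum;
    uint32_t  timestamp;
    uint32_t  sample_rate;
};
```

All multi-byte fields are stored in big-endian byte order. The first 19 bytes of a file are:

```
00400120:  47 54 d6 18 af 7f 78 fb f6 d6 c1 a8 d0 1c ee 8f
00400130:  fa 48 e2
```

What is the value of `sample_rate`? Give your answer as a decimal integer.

`sample_rate` follows `port` (2 B), `payload_len` (1 B), `checksum` (8 B), `timestamp` (4 B), so it starts at offset 2 + 1 + 8 + 4 = 15 and occupies 4 bytes.
Bytes at offsets 15..18: 8F FA 48 E2.
Big-endian: lowest address holds the most-significant byte.
The bytes are already most-significant first: 0x8FFA48E2.
0x8FFA48E2 = 2415544546.

2415544546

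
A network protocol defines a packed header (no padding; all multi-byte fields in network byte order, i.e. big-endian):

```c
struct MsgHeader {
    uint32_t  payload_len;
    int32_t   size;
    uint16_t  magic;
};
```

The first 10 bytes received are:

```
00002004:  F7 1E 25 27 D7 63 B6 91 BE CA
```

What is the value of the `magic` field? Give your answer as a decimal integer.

48842

`magic` follows `payload_len` (4 B), `size` (4 B), so it starts at offset 4 + 4 = 8 and occupies 2 bytes.
Bytes at offsets 8..9: BE CA.
Big-endian stores the most-significant byte at the lowest address.
The bytes are already most-significant first: 0xBECA.
0xBECA = 48842.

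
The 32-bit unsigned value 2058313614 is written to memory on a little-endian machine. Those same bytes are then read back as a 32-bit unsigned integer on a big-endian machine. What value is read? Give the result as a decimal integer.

2058313614 in 32-bit hexadecimal is 0x7AAF5F8E.
Stored little-endian, the bytes at ascending addresses are 8E 5F AF 7A.
Read back as big-endian, the last byte is least significant, giving 0x8E5FAF7A.
0x8E5FAF7A = 2388635514.

2388635514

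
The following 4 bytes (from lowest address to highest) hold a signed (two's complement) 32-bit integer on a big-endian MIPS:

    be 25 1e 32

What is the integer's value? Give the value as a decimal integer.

-1104863694

Big-endian stores the most-significant byte at the lowest address.
The bytes are already most-significant first: 0xBE251E32.
Top bit is set, so as a signed 32-bit value this is 0xBE251E32 − 2^32 = -1104863694.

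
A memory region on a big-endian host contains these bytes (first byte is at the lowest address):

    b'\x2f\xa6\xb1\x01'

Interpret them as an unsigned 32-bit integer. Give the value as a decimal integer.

799453441

Big-endian: lowest address holds the most-significant byte.
The bytes are already most-significant first: 0x2FA6B101.
0x2FA6B101 = 799453441.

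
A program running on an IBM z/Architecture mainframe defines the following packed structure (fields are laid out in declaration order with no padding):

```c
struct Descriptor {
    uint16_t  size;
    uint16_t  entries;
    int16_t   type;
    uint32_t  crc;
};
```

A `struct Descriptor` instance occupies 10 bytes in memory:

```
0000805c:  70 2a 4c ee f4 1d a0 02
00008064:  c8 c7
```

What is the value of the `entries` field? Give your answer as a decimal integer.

`entries` follows `size` (2 bytes), so it starts at byte offset 2 and occupies 2 bytes.
Bytes at offsets 2..3: 4C EE.
Big-endian stores the most-significant byte at the lowest address.
The bytes are already most-significant first: 0x4CEE.
0x4CEE = 19694.

19694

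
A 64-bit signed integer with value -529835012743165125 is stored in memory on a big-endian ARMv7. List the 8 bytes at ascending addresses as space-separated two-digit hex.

F8 A5 A5 DC F3 E1 0B 3B

Two's complement of -529835012743165125 in 64 bits: 529835012743165125 = 0x075A5A230C1EF4C5; invert → 0xF8A5A5DCF3E10B3A; add 1 → 0xF8A5A5DCF3E10B3B.
Split into bytes (most-significant first): F8 A5 A5 DC F3 E1 0B 3B.
Big-endian: lowest address holds the most-significant byte.
So the memory order matches the most-significant-first order: F8 A5 A5 DC F3 E1 0B 3B.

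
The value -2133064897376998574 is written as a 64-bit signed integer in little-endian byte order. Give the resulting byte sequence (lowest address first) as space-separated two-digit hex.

Two's complement of -2133064897376998574 in 64 bits: 2133064897376998574 = 0x1D9A2B390302D4AE; invert → 0xE265D4C6FCFD2B51; add 1 → 0xE265D4C6FCFD2B52.
Split into bytes (most-significant first): E2 65 D4 C6 FC FD 2B 52.
In little-endian order the low byte comes first in memory.
So at ascending addresses the bytes are 52 2B FD FC C6 D4 65 E2.

52 2B FD FC C6 D4 65 E2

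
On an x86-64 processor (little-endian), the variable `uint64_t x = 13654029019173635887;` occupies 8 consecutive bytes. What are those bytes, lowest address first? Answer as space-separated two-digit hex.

13654029019173635887 in hexadecimal, padded to 64 bits, is 0xBD7CDB0D00B8472F.
Split into bytes (most-significant first): BD 7C DB 0D 00 B8 47 2F.
Little-endian stores the least-significant byte at the lowest address.
So at ascending addresses the bytes are 2F 47 B8 00 0D DB 7C BD.

2F 47 B8 00 0D DB 7C BD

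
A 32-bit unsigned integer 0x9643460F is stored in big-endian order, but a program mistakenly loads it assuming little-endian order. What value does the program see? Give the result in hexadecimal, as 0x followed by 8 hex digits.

0x0F464396

Stored big-endian, the bytes at ascending addresses are 96 43 46 0F.
Read back as little-endian, the first byte is least significant, giving 0x0F464396.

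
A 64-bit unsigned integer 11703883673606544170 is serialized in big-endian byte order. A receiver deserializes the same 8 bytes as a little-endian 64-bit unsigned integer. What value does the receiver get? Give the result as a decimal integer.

11703883673606544170 in 64-bit hexadecimal is 0xA26C8C30F9CFDB2A.
Stored big-endian, the bytes at ascending addresses are A2 6C 8C 30 F9 CF DB 2A.
Read back as little-endian, the first byte is least significant, giving 0x2ADBCFF9308C6CA2.
0x2ADBCFF9308C6CA2 = 3088290638660922530.

3088290638660922530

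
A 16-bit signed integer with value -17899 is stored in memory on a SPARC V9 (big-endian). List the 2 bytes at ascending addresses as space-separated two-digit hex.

Two's complement of -17899 in 16 bits: 17899 = 0x45EB; invert → 0xBA14; add 1 → 0xBA15.
Split into bytes (most-significant first): BA 15.
Big-endian: lowest address holds the most-significant byte.
So the memory order matches the most-significant-first order: BA 15.

BA 15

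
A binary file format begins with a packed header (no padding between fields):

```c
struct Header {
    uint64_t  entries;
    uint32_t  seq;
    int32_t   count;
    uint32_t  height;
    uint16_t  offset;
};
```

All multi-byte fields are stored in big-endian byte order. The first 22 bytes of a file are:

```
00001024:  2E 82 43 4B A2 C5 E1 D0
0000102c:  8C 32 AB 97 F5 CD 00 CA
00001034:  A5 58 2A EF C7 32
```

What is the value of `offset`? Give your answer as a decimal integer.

50994

`offset` follows `entries` (8 B), `seq` (4 B), `count` (4 B), `height` (4 B), so it starts at offset 8 + 4 + 4 + 4 = 20 and occupies 2 bytes.
Bytes at offsets 20..21: C7 32.
In big-endian order the high byte comes first in memory.
The bytes are already most-significant first: 0xC732.
0xC732 = 50994.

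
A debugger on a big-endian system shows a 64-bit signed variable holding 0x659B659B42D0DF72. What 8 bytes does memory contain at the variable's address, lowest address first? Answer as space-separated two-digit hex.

Split into bytes (most-significant first): 65 9B 65 9B 42 D0 DF 72.
In big-endian order the high byte comes first in memory.
So the memory order matches the most-significant-first order: 65 9B 65 9B 42 D0 DF 72.

65 9B 65 9B 42 D0 DF 72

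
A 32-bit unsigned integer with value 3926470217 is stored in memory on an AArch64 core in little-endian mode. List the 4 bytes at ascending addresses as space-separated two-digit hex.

3926470217 in hexadecimal, padded to 32 bits, is 0xEA092E49.
Split into bytes (most-significant first): EA 09 2E 49.
In little-endian order the low byte comes first in memory.
So at ascending addresses the bytes are 49 2E 09 EA.

49 2E 09 EA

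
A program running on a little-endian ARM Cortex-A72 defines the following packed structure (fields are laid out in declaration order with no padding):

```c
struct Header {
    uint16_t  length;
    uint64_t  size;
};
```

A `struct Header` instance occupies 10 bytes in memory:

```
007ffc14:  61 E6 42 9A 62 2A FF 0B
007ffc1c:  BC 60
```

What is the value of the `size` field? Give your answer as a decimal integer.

`size` follows `length` (2 bytes), so it starts at byte offset 2 and occupies 8 bytes.
Bytes at offsets 2..9: 42 9A 62 2A FF 0B BC 60.
In little-endian order the low byte comes first in memory.
Reassemble most-significant byte first: 60 BC 0B FF 2A 62 9A 42 → 0x60BC0BFF2A629A42.
0x60BC0BFF2A629A42 = 6970459513818356290.

6970459513818356290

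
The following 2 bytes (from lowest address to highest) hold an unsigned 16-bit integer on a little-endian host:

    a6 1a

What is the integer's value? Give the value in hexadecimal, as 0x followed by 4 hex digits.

0x1AA6

Little-endian: lowest address holds the least-significant byte.
Reassemble most-significant byte first: 1A A6 → 0x1AA6.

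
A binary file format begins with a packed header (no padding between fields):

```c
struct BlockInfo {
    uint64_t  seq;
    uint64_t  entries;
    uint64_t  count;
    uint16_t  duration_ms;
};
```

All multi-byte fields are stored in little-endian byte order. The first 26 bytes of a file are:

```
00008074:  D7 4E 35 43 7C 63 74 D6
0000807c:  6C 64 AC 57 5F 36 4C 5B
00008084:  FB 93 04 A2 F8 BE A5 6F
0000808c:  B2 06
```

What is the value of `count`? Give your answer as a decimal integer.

`count` follows `seq` (8 B), `entries` (8 B), so it starts at offset 8 + 8 = 16 and occupies 8 bytes.
Bytes at offsets 16..23: FB 93 04 A2 F8 BE A5 6F.
In little-endian order the low byte comes first in memory.
Reassemble most-significant byte first: 6F A5 BE F8 A2 04 93 FB → 0x6FA5BEF8A20493FB.
0x6FA5BEF8A20493FB = 8045046284446635003.

8045046284446635003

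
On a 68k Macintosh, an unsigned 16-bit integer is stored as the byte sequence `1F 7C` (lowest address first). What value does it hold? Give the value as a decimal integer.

Big-endian: lowest address holds the most-significant byte.
The bytes are already most-significant first: 0x1F7C.
0x1F7C = 8060.

8060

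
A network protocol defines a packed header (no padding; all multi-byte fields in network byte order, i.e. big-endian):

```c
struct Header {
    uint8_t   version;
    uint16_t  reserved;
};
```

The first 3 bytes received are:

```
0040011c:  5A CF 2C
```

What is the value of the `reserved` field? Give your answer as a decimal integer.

`reserved` follows `version` (1 byte), so it starts at byte offset 1 and occupies 2 bytes.
Bytes at offsets 1..2: CF 2C.
Big-endian stores the most-significant byte at the lowest address.
The bytes are already most-significant first: 0xCF2C.
0xCF2C = 53036.

53036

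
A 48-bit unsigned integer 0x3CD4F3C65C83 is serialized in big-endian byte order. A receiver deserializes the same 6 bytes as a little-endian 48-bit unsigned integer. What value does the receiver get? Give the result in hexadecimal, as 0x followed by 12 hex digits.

Stored big-endian, the bytes at ascending addresses are 3C D4 F3 C6 5C 83.
Read back as little-endian, the first byte is least significant, giving 0x835CC6F3D43C.

0x835CC6F3D43C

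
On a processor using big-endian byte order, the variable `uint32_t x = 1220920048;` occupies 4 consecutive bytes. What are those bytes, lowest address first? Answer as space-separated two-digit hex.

1220920048 in hexadecimal, padded to 32 bits, is 0x48C5C2F0.
Split into bytes (most-significant first): 48 C5 C2 F0.
In big-endian order the high byte comes first in memory.
So the memory order matches the most-significant-first order: 48 C5 C2 F0.

48 C5 C2 F0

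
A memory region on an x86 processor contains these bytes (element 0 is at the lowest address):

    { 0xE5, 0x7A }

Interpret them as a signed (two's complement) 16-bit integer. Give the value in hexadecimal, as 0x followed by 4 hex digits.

0x7AE5

In little-endian order the low byte comes first in memory.
Reassemble most-significant byte first: 7A E5 → 0x7AE5.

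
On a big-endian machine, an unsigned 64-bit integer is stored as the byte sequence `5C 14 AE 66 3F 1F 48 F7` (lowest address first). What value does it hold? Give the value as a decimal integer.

In big-endian order the high byte comes first in memory.
The bytes are already most-significant first: 0x5C14AE663F1F48F7.
0x5C14AE663F1F48F7 = 6635119905192495351.

6635119905192495351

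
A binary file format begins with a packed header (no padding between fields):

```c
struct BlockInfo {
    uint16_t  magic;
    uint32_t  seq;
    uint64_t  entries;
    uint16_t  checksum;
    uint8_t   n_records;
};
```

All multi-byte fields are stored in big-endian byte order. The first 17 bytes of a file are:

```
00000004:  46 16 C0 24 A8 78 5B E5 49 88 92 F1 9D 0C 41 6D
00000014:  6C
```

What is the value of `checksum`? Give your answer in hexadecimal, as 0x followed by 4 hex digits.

`checksum` follows `magic` (2 B), `seq` (4 B), `entries` (8 B), so it starts at offset 2 + 4 + 8 = 14 and occupies 2 bytes.
Bytes at offsets 14..15: 41 6D.
In big-endian order the high byte comes first in memory.
The bytes are already most-significant first: 0x416D.

0x416D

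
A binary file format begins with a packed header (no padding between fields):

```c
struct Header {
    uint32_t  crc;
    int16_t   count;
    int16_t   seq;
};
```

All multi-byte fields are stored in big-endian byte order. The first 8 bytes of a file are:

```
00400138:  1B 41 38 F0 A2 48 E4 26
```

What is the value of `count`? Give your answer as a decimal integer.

`count` follows `crc` (4 bytes), so it starts at byte offset 4 and occupies 2 bytes.
Bytes at offsets 4..5: A2 48.
Big-endian stores the most-significant byte at the lowest address.
The bytes are already most-significant first: 0xA248.
Top bit is set, so as a signed 16-bit value this is 0xA248 − 2^16 = -23992.

-23992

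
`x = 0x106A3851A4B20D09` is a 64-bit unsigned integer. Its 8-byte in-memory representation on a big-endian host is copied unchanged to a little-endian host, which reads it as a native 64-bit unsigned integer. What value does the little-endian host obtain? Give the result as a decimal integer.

652373939845622288

Stored big-endian, the bytes at ascending addresses are 10 6A 38 51 A4 B2 0D 09.
Read back as little-endian, the first byte is least significant, giving 0x090DB2A451386A10.
0x090DB2A451386A10 = 652373939845622288.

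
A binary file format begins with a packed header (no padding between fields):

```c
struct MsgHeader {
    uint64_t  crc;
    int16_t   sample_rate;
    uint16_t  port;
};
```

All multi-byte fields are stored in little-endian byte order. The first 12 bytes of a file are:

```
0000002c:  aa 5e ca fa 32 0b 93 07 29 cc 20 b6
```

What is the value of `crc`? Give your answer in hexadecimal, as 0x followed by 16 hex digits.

`crc` is the first field, at byte offset 0, occupying 8 bytes.
Bytes at offsets 0..7: AA 5E CA FA 32 0B 93 07.
Little-endian: lowest address holds the least-significant byte.
Reassemble most-significant byte first: 07 93 0B 32 FA CA 5E AA → 0x07930B32FACA5EAA.

0x07930B32FACA5EAA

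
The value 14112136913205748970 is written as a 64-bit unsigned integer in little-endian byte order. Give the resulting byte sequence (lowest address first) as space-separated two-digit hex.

EA 64 4E D5 C0 61 D8 C3

14112136913205748970 in hexadecimal, padded to 64 bits, is 0xC3D861C0D54E64EA.
Split into bytes (most-significant first): C3 D8 61 C0 D5 4E 64 EA.
In little-endian order the low byte comes first in memory.
So at ascending addresses the bytes are EA 64 4E D5 C0 61 D8 C3.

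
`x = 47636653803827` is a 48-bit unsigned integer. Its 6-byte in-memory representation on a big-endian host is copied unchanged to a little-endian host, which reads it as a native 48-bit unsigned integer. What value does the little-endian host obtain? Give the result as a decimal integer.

47636653803827 in 48-bit hexadecimal is 0x2B5345D40933.
Stored big-endian, the bytes at ascending addresses are 2B 53 45 D4 09 33.
Read back as little-endian, the first byte is least significant, giving 0x3309D445532B.
0x3309D445532B = 56117309035307.

56117309035307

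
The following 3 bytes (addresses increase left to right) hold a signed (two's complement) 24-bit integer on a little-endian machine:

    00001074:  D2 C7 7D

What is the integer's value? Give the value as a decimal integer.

In little-endian order the low byte comes first in memory.
Reassemble most-significant byte first: 7D C7 D2 → 0x7DC7D2.
0x7DC7D2 = 8243154.

8243154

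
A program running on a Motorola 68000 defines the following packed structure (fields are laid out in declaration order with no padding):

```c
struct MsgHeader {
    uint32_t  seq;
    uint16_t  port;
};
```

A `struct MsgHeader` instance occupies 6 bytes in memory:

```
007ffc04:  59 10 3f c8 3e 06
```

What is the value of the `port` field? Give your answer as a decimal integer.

`port` follows `seq` (4 bytes), so it starts at byte offset 4 and occupies 2 bytes.
Bytes at offsets 4..5: 3E 06.
Big-endian stores the most-significant byte at the lowest address.
The bytes are already most-significant first: 0x3E06.
0x3E06 = 15878.

15878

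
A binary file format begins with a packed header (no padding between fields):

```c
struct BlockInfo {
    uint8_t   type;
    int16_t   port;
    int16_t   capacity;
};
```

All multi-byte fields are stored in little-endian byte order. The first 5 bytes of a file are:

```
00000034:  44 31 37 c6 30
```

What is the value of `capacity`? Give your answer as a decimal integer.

12486

`capacity` follows `type` (1 B), `port` (2 B), so it starts at offset 1 + 2 = 3 and occupies 2 bytes.
Bytes at offsets 3..4: C6 30.
Little-endian stores the least-significant byte at the lowest address.
Reassemble most-significant byte first: 30 C6 → 0x30C6.
0x30C6 = 12486.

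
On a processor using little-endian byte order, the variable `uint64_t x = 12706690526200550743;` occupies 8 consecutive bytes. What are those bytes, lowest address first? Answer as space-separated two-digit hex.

57 55 01 ED B5 3B 57 B0

12706690526200550743 in hexadecimal, padded to 64 bits, is 0xB0573BB5ED015557.
Split into bytes (most-significant first): B0 57 3B B5 ED 01 55 57.
Little-endian: lowest address holds the least-significant byte.
So at ascending addresses the bytes are 57 55 01 ED B5 3B 57 B0.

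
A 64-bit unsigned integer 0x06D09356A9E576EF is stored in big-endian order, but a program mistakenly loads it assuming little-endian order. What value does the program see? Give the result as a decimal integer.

17255231537781395462

Stored big-endian, the bytes at ascending addresses are 06 D0 93 56 A9 E5 76 EF.
Read back as little-endian, the first byte is least significant, giving 0xEF76E5A95693D006.
0xEF76E5A95693D006 = 17255231537781395462.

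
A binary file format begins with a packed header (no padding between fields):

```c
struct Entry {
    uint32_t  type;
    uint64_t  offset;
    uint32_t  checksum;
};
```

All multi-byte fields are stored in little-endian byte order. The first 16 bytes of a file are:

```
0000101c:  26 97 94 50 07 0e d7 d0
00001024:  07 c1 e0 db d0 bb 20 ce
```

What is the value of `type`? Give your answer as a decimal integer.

`type` is the first field, at byte offset 0, occupying 4 bytes.
Bytes at offsets 0..3: 26 97 94 50.
Little-endian: lowest address holds the least-significant byte.
Reassemble most-significant byte first: 50 94 97 26 → 0x50949726.
0x50949726 = 1351915302.

1351915302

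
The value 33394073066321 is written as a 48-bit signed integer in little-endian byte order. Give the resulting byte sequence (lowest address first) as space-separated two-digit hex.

33394073066321 in hexadecimal, padded to 48 bits, is 0x1E5F29DCDB51.
Split into bytes (most-significant first): 1E 5F 29 DC DB 51.
Little-endian stores the least-significant byte at the lowest address.
So at ascending addresses the bytes are 51 DB DC 29 5F 1E.

51 DB DC 29 5F 1E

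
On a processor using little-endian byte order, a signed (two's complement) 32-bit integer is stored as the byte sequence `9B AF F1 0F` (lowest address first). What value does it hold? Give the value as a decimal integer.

267497371

Little-endian: lowest address holds the least-significant byte.
Reassemble most-significant byte first: 0F F1 AF 9B → 0x0FF1AF9B.
0x0FF1AF9B = 267497371.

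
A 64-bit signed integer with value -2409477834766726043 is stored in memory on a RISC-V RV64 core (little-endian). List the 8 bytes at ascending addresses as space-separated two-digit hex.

65 4C 8D DC AC D0 8F DE

Two's complement of -2409477834766726043 in 64 bits: 2409477834766726043 = 0x21702F532372B39B; invert → 0xDE8FD0ACDC8D4C64; add 1 → 0xDE8FD0ACDC8D4C65.
Split into bytes (most-significant first): DE 8F D0 AC DC 8D 4C 65.
Little-endian: lowest address holds the least-significant byte.
So at ascending addresses the bytes are 65 4C 8D DC AC D0 8F DE.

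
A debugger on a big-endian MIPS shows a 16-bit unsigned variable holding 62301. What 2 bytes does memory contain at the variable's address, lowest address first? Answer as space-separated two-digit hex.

F3 5D

62301 in hexadecimal, padded to 16 bits, is 0xF35D.
Split into bytes (most-significant first): F3 5D.
Big-endian stores the most-significant byte at the lowest address.
So the memory order matches the most-significant-first order: F3 5D.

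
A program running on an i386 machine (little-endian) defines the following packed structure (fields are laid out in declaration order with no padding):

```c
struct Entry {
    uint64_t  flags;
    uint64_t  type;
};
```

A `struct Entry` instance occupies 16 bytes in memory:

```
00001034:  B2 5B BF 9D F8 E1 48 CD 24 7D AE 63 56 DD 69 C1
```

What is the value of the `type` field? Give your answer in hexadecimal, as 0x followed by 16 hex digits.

`type` follows `flags` (8 bytes), so it starts at byte offset 8 and occupies 8 bytes.
Bytes at offsets 8..15: 24 7D AE 63 56 DD 69 C1.
In little-endian order the low byte comes first in memory.
Reassemble most-significant byte first: C1 69 DD 56 63 AE 7D 24 → 0xC169DD5663AE7D24.

0xC169DD5663AE7D24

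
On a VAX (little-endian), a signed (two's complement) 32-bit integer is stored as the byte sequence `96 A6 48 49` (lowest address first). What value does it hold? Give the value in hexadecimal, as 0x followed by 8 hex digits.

0x4948A696

Little-endian stores the least-significant byte at the lowest address.
Reassemble most-significant byte first: 49 48 A6 96 → 0x4948A696.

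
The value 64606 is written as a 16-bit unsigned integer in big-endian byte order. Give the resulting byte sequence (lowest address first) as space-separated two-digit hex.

64606 in hexadecimal, padded to 16 bits, is 0xFC5E.
Split into bytes (most-significant first): FC 5E.
Big-endian: lowest address holds the most-significant byte.
So the memory order matches the most-significant-first order: FC 5E.

FC 5E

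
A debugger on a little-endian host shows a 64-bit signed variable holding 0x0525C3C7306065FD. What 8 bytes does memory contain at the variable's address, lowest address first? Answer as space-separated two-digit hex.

FD 65 60 30 C7 C3 25 05

Split into bytes (most-significant first): 05 25 C3 C7 30 60 65 FD.
Little-endian stores the least-significant byte at the lowest address.
So at ascending addresses the bytes are FD 65 60 30 C7 C3 25 05.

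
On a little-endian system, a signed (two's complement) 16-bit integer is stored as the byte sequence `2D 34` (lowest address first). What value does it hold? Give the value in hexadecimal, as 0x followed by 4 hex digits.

0x342D

Little-endian stores the least-significant byte at the lowest address.
Reassemble most-significant byte first: 34 2D → 0x342D.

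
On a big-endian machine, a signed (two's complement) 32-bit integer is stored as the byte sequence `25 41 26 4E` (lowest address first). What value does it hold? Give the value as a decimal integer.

Big-endian: lowest address holds the most-significant byte.
The bytes are already most-significant first: 0x2541264E.
0x2541264E = 625026638.

625026638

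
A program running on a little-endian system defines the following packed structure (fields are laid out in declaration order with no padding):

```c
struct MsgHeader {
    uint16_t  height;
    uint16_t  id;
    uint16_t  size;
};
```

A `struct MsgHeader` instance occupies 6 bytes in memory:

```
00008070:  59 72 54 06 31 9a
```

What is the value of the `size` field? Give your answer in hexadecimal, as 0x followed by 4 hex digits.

`size` follows `height` (2 B), `id` (2 B), so it starts at offset 2 + 2 = 4 and occupies 2 bytes.
Bytes at offsets 4..5: 31 9A.
Little-endian stores the least-significant byte at the lowest address.
Reassemble most-significant byte first: 9A 31 → 0x9A31.

0x9A31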